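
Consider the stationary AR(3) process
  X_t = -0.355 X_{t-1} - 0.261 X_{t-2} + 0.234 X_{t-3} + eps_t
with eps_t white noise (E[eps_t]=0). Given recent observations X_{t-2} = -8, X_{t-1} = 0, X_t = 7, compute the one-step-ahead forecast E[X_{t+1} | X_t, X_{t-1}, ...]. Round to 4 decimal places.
E[X_{t+1} \mid \mathcal F_t] = -4.3570

For an AR(p) model X_t = c + sum_i phi_i X_{t-i} + eps_t, the
one-step-ahead conditional mean is
  E[X_{t+1} | X_t, ...] = c + sum_i phi_i X_{t+1-i}.
Substitute known values:
  E[X_{t+1} | ...] = (-0.355) * (7) + (-0.261) * (0) + (0.234) * (-8)
                   = -4.3570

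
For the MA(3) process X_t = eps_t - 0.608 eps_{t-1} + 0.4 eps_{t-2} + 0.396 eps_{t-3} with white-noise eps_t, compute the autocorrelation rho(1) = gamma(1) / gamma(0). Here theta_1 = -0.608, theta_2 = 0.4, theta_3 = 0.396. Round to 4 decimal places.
\rho(1) = -0.4108

For an MA(q) process with theta_0 = 1, the autocovariance is
  gamma(k) = sigma^2 * sum_{i=0..q-k} theta_i * theta_{i+k},
and rho(k) = gamma(k) / gamma(0). Sigma^2 cancels.
  numerator   = (1)*(-0.608) + (-0.608)*(0.4) + (0.4)*(0.396) = -0.6928.
  denominator = (1)^2 + (-0.608)^2 + (0.4)^2 + (0.396)^2 = 1.68648.
  rho(1) = -0.6928 / 1.68648 = -0.4108.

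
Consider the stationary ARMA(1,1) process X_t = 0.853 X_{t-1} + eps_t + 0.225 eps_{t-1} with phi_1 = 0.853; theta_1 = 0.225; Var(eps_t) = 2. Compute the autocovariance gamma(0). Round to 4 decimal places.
\gamma(0) = 10.5325

Multiply the model equation by X_{t-k} and take expectations. With theta_0 = psi_0 = 1 and psi_j the MA(infinity) weights, this gives
  gamma(k) - sum_i phi_i gamma(k-i) = c_k,
  c_k = sigma^2 * sum_{j=k..q} theta_j psi_{j-k}   (c_k = 0 for k > q),
using gamma(-m) = gamma(m).
psi-weights needed (psi_j = theta_j + sum_i phi_i psi_{j-i}):
  psi_1 = theta_1 + phi_1 = 0.225 + (0.853) = 1.078
Right-hand sides:
  c_0 = sigma^2 (1 + theta_1 psi_1) = 2 * (1 + (0.225)(1.078)) = 2 * 1.24255 = 2.4851
  c_1 = sigma^2 theta_1 = 2 * (0.225) = 0.45
  c_2 = 0
Equations for k = 0 and k = 1 (AR order 1):
  gamma(0) = phi_1 gamma(1) + c_0
  gamma(1) = phi_1 gamma(0) + c_1
Substituting the second into the first: gamma(0) (1 - phi_1^2) = c_0 + phi_1 c_1, so
  gamma(0) = (c_0 + phi_1 c_1) / (1 - phi_1^2) = (2.4851 + (0.853)(0.45)) / (1 - (0.853)^2) = 2.86895 / 0.272391 = 10.53247.
Therefore gamma(0) = 10.5325 (to 4 decimal places).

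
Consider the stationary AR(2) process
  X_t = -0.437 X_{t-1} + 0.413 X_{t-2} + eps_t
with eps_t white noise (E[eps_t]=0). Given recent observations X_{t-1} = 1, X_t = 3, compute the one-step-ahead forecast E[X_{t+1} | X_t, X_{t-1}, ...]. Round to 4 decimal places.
E[X_{t+1} \mid \mathcal F_t] = -0.8980

For an AR(p) model X_t = c + sum_i phi_i X_{t-i} + eps_t, the
one-step-ahead conditional mean is
  E[X_{t+1} | X_t, ...] = c + sum_i phi_i X_{t+1-i}.
Substitute known values:
  E[X_{t+1} | ...] = (-0.437) * (3) + (0.413) * (1)
                   = -0.8980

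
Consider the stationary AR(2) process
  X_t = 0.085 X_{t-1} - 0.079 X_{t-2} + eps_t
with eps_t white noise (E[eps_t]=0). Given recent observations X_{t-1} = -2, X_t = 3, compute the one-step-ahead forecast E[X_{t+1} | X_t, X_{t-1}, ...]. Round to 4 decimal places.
E[X_{t+1} \mid \mathcal F_t] = 0.4130

For an AR(p) model X_t = c + sum_i phi_i X_{t-i} + eps_t, the
one-step-ahead conditional mean is
  E[X_{t+1} | X_t, ...] = c + sum_i phi_i X_{t+1-i}.
Substitute known values:
  E[X_{t+1} | ...] = (0.085) * (3) + (-0.079) * (-2)
                   = 0.4130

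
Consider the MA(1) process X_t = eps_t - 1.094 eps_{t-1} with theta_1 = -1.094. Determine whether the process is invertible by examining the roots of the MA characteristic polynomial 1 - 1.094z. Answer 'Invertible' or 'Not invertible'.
\text{Not invertible}

The MA(q) characteristic polynomial is P(z) = 1 - 1.094z.
Invertibility requires all roots to lie outside the unit circle, i.e. |z| > 1 for every root.
This is linear in z: 1 + (-1.094) z = 0  =>  z = -1/(-1.094) = 0.914077,  |z| = 0.914077.
Moduli of all roots: 0.9141.
All moduli strictly greater than 1? No.
Verdict: Not invertible.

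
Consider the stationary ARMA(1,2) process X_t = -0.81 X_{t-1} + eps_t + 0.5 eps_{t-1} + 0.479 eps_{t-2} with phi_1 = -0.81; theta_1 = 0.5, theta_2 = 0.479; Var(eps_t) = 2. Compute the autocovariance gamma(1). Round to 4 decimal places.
\gamma(1) = -3.5837

Multiply the model equation by X_{t-k} and take expectations. With theta_0 = psi_0 = 1 and psi_j the MA(infinity) weights, this gives
  gamma(k) - sum_i phi_i gamma(k-i) = c_k,
  c_k = sigma^2 * sum_{j=k..q} theta_j psi_{j-k}   (c_k = 0 for k > q),
using gamma(-m) = gamma(m).
psi-weights needed (psi_j = theta_j + sum_i phi_i psi_{j-i}):
  psi_1 = theta_1 + phi_1 = 0.5 + (-0.81) = -0.31
  psi_2 = theta_2 + phi_1 psi_1 = 0.479 + (-0.81)(-0.31) = 0.7301
Right-hand sides:
  c_0 = sigma^2 (1 + theta_1 psi_1 + theta_2 psi_2) = 2 * (1 + (0.5)(-0.31) + (0.479)(0.7301)) = 2 * 1.194718 = 2.389436
  c_1 = sigma^2 (theta_1 + theta_2 psi_1) = 2 * (0.5 + (0.479)(-0.31)) = 0.70302
  c_2 = sigma^2 theta_2 = 2 * (0.479) = 0.958
Equations for k = 0 and k = 1 (AR order 1):
  gamma(0) = phi_1 gamma(1) + c_0
  gamma(1) = phi_1 gamma(0) + c_1
Substituting the second into the first: gamma(0) (1 - phi_1^2) = c_0 + phi_1 c_1, so
  gamma(0) = (c_0 + phi_1 c_1) / (1 - phi_1^2) = (2.389436 + (-0.81)(0.70302)) / (1 - (-0.81)^2) = 1.81999 / 0.3439 = 5.292206.
  gamma(1) = phi_1 gamma(0) + c_1 = (-0.81)(5.292206) + (0.70302) = -3.583667.
Therefore gamma(1) = -3.5837 (to 4 decimal places).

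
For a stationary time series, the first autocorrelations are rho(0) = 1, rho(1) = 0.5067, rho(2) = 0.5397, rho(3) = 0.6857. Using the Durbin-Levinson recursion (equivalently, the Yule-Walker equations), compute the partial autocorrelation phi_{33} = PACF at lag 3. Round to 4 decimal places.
\phi_{33} = 0.5089

The PACF at lag k is phi_{kk}, the last component of the solution
to the Yule-Walker system G_k phi = r_k where
  (G_k)_{ij} = rho(|i - j|), (r_k)_i = rho(i), i,j = 1..k.
Equivalently, Durbin-Levinson gives phi_{kk} iteratively:
  phi_{11} = rho(1)
  phi_{kk} = [rho(k) - sum_{j=1..k-1} phi_{k-1,j} rho(k-j)]
            / [1 - sum_{j=1..k-1} phi_{k-1,j} rho(j)],
  phi_{k,j} = phi_{k-1,j} - phi_{kk} phi_{k-1,k-j},  j = 1..k-1.
Step k = 1:
  phi_11 = rho(1) = 0.5067.
Step k = 2:
  phi_22 = [rho(2) - phi_11 rho(1)] / [1 - phi_11 rho(1)] = [0.5397 - (0.5067)(0.5067)] / [1 - (0.5067)(0.5067)]
         = 0.28295511 / 0.74325511 = 0.380697.
  Update: phi_21 = phi_11 - phi_22 phi_11 = 0.5067 - (0.380697)(0.5067) = 0.313801.
Step k = 3:
  phi_33 = [rho(3) - phi_21 rho(2) - phi_22 rho(1)] / [1 - phi_21 rho(1) - phi_22 rho(2)]
    numerator   = 0.6857 - (0.313801)(0.5397) - (0.380697)(0.5067) = 0.32344248
    denominator = 1 - (0.313801)(0.5067) - (0.380697)(0.5397) = 0.6355349
  phi_33 = 0.32344248 / 0.6355349 = 0.5089.
Therefore phi_{33} = 0.5089.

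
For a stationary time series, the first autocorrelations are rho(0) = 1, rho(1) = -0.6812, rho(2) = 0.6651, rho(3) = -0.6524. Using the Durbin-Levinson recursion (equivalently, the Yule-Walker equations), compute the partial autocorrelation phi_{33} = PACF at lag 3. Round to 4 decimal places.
\phi_{33} = -0.2470

The PACF at lag k is phi_{kk}, the last component of the solution
to the Yule-Walker system G_k phi = r_k where
  (G_k)_{ij} = rho(|i - j|), (r_k)_i = rho(i), i,j = 1..k.
Equivalently, Durbin-Levinson gives phi_{kk} iteratively:
  phi_{11} = rho(1)
  phi_{kk} = [rho(k) - sum_{j=1..k-1} phi_{k-1,j} rho(k-j)]
            / [1 - sum_{j=1..k-1} phi_{k-1,j} rho(j)],
  phi_{k,j} = phi_{k-1,j} - phi_{kk} phi_{k-1,k-j},  j = 1..k-1.
Step k = 1:
  phi_11 = rho(1) = -0.6812.
Step k = 2:
  phi_22 = [rho(2) - phi_11 rho(1)] / [1 - phi_11 rho(1)] = [0.6651 - (-0.6812)(-0.6812)] / [1 - (-0.6812)(-0.6812)]
         = 0.20106656 / 0.53596656 = 0.375148.
  Update: phi_21 = phi_11 - phi_22 phi_11 = -0.6812 - (0.375148)(-0.6812) = -0.425649.
Step k = 3:
  phi_33 = [rho(3) - phi_21 rho(2) - phi_22 rho(1)] / [1 - phi_21 rho(1) - phi_22 rho(2)]
    numerator   = -0.6524 - (-0.425649)(0.6651) - (0.375148)(-0.6812) = -0.11375001
    denominator = 1 - (-0.425649)(-0.6812) - (0.375148)(0.6651) = 0.46053693
  phi_33 = -0.11375001 / 0.46053693 = -0.247.
Therefore phi_{33} = -0.2470.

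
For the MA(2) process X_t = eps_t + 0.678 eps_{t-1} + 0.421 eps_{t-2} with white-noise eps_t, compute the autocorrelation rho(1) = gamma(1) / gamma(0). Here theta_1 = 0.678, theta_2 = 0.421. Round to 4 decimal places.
\rho(1) = 0.5886

For an MA(q) process with theta_0 = 1, the autocovariance is
  gamma(k) = sigma^2 * sum_{i=0..q-k} theta_i * theta_{i+k},
and rho(k) = gamma(k) / gamma(0). Sigma^2 cancels.
  numerator   = (1)*(0.678) + (0.678)*(0.421) = 0.963438.
  denominator = (1)^2 + (0.678)^2 + (0.421)^2 = 1.636925.
  rho(1) = 0.963438 / 1.636925 = 0.5886.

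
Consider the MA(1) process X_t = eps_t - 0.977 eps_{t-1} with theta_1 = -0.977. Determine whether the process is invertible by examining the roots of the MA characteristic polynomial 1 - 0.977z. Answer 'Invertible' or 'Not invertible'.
\text{Invertible}

The MA(q) characteristic polynomial is P(z) = 1 - 0.977z.
Invertibility requires all roots to lie outside the unit circle, i.e. |z| > 1 for every root.
This is linear in z: 1 + (-0.977) z = 0  =>  z = -1/(-0.977) = 1.023541,  |z| = 1.023541.
Moduli of all roots: 1.0235.
All moduli strictly greater than 1? Yes.
Verdict: Invertible.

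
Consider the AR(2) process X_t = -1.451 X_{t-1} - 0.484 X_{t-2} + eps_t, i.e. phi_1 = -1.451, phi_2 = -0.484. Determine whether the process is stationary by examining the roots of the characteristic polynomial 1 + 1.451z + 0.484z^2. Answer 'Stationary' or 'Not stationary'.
\text{Stationary}

The AR(p) characteristic polynomial is P(z) = 1 + 1.451z + 0.484z^2.
Stationarity requires all roots to lie outside the unit circle, i.e. |z| > 1 for every root.
Set 1 + (1.451) z + (0.484) z^2 = 0, i.e. a z^2 + b z + c = 0 with a = 0.484, b = 1.451, c = 1.
Discriminant D = b^2 - 4ac = (1.451)^2 - 4*(0.484)*1 = 2.105401 - (1.936) = 0.169401.
D >= 0, so the roots are real: z = (-b +/- sqrt(D)) / (2a) = (-1.451 +/- 0.411584) / (0.968).
  z_1 = (-1.451 + 0.411584) / (0.968) = -1.0738,   |z_1| = 1.0738.
  z_2 = (-1.451 - 0.411584) / (0.968) = -1.9242,   |z_2| = 1.9242.
Moduli of all roots: 1.0738, 1.9242.
All moduli strictly greater than 1? Yes.
Verdict: Stationary.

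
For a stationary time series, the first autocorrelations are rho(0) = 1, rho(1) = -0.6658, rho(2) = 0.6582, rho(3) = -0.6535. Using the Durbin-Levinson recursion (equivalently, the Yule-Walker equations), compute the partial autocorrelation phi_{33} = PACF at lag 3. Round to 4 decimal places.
\phi_{33} = -0.2690

The PACF at lag k is phi_{kk}, the last component of the solution
to the Yule-Walker system G_k phi = r_k where
  (G_k)_{ij} = rho(|i - j|), (r_k)_i = rho(i), i,j = 1..k.
Equivalently, Durbin-Levinson gives phi_{kk} iteratively:
  phi_{11} = rho(1)
  phi_{kk} = [rho(k) - sum_{j=1..k-1} phi_{k-1,j} rho(k-j)]
            / [1 - sum_{j=1..k-1} phi_{k-1,j} rho(j)],
  phi_{k,j} = phi_{k-1,j} - phi_{kk} phi_{k-1,k-j},  j = 1..k-1.
Step k = 1:
  phi_11 = rho(1) = -0.6658.
Step k = 2:
  phi_22 = [rho(2) - phi_11 rho(1)] / [1 - phi_11 rho(1)] = [0.6582 - (-0.6658)(-0.6658)] / [1 - (-0.6658)(-0.6658)]
         = 0.21491036 / 0.55671036 = 0.386036.
  Update: phi_21 = phi_11 - phi_22 phi_11 = -0.6658 - (0.386036)(-0.6658) = -0.408777.
Step k = 3:
  phi_33 = [rho(3) - phi_21 rho(2) - phi_22 rho(1)] / [1 - phi_21 rho(1) - phi_22 rho(2)]
    numerator   = -0.6535 - (-0.408777)(0.6582) - (0.386036)(-0.6658) = -0.12742001
    denominator = 1 - (-0.408777)(-0.6658) - (0.386036)(0.6582) = 0.47374718
  phi_33 = -0.12742001 / 0.47374718 = -0.269.
Therefore phi_{33} = -0.2690.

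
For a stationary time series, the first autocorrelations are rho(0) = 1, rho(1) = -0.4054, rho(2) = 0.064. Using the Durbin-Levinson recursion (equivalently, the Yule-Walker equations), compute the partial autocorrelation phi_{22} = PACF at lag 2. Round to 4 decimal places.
\phi_{22} = -0.1201

The PACF at lag k is phi_{kk}, the last component of the solution
to the Yule-Walker system G_k phi = r_k where
  (G_k)_{ij} = rho(|i - j|), (r_k)_i = rho(i), i,j = 1..k.
Equivalently, Durbin-Levinson gives phi_{kk} iteratively:
  phi_{11} = rho(1)
  phi_{kk} = [rho(k) - sum_{j=1..k-1} phi_{k-1,j} rho(k-j)]
            / [1 - sum_{j=1..k-1} phi_{k-1,j} rho(j)],
  phi_{k,j} = phi_{k-1,j} - phi_{kk} phi_{k-1,k-j},  j = 1..k-1.
Step k = 1:
  phi_11 = rho(1) = -0.4054.
Step k = 2:
  phi_22 = [rho(2) - phi_11 rho(1)] / [1 - phi_11 rho(1)] = [0.064 - (-0.4054)(-0.4054)] / [1 - (-0.4054)(-0.4054)]
         = -0.10034916 / 0.83565084 = -0.1201.
Therefore phi_{22} = -0.1201.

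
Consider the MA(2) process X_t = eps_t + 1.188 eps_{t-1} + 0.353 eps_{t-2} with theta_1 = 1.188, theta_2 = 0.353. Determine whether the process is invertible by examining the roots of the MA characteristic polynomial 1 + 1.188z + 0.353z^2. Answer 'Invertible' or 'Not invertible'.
\text{Invertible}

The MA(q) characteristic polynomial is P(z) = 1 + 1.188z + 0.353z^2.
Invertibility requires all roots to lie outside the unit circle, i.e. |z| > 1 for every root.
Set 1 + (1.188) z + (0.353) z^2 = 0, i.e. a z^2 + b z + c = 0 with a = 0.353, b = 1.188, c = 1.
Discriminant D = b^2 - 4ac = (1.188)^2 - 4*(0.353)*1 = 1.411344 - (1.412) = -0.000656.
D < 0, so the roots are the complex-conjugate pair z = (-b +/- i sqrt(-D)) / (2a) = -1.6827 +/- 0.0363i.
For a conjugate pair |z|^2 = z * conj(z) = (product of roots) = c/a = 1/(0.353) = 2.832861, so |z| = sqrt(2.832861) = 1.6831 for both roots.
Moduli of all roots: 1.6831, 1.6831.
All moduli strictly greater than 1? Yes.
Verdict: Invertible.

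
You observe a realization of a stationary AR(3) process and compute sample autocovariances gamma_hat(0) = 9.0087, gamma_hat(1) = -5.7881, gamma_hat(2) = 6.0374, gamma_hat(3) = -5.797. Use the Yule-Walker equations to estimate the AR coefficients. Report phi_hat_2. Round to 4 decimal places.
\hat\phi_{2} = 0.3470

The Yule-Walker equations for an AR(p) process read, in matrix form,
  Gamma_p phi = r_p,   with   (Gamma_p)_{ij} = gamma(|i - j|),
                       (r_p)_i = gamma(i),   i,j = 1..p.
Substitute the sample gammas (Toeplitz matrix and right-hand side of size 3):
  Gamma_p = [[9.0087, -5.7881, 6.0374], [-5.7881, 9.0087, -5.7881], [6.0374, -5.7881, 9.0087]]
  r_p     = [-5.7881, 6.0374, -5.797]
Written out (R1..R3):
  (R1) 9.0087 phi_1 - 5.7881 phi_2 + 6.0374 phi_3 = -5.7881
  (R2) -5.7881 phi_1 + 9.0087 phi_2 - 5.7881 phi_3 = 6.0374
  (R3) 6.0374 phi_1 - 5.7881 phi_2 + 9.0087 phi_3 = -5.797
Gaussian elimination:
  R2 <- R2 - (-5.7881/9.0087) R1 = R2 - (-0.642501) R1:  5.289839 phi_2 - 1.909064 phi_3 = 2.318539
  R3 <- R3 - (6.0374/9.0087) R1 = R3 - (0.670174) R1:  -1.909064 phi_2 + 4.962589 phi_3 = -1.917964
  R3 <- R3 - (-1.909064/5.289839) R2 = R3 - (-0.360893) R2:  4.273622 phi_3 = -1.08122
Back-substitution:
  phi_hat_3 = -1.08122 / 4.273622 = -0.252999
  phi_hat_2 = (2.318539 - (-1.909064)(-0.252999)) / 5.289839 = 0.346995
  phi_hat_1 = (-5.7881 - (-5.7881)(0.346995) - (6.0374)(-0.252999)) / 9.0087 = -0.250003
So phi_hat = [-0.2500, 0.3470, -0.2530].
Therefore phi_hat_2 = 0.3470.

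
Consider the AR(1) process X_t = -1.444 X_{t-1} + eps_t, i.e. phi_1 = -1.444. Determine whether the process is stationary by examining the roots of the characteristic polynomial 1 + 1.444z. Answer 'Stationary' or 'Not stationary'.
\text{Not stationary}

The AR(p) characteristic polynomial is P(z) = 1 + 1.444z.
Stationarity requires all roots to lie outside the unit circle, i.e. |z| > 1 for every root.
This is linear in z: 1 + (1.444) z = 0  =>  z = -1/(1.444) = -0.692521,  |z| = 0.692521.
Moduli of all roots: 0.6925.
All moduli strictly greater than 1? No.
Verdict: Not stationary.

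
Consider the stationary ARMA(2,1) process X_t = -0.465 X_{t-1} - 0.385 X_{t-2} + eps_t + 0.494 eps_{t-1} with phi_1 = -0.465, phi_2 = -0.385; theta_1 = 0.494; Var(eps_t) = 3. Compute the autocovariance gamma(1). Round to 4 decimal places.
\gamma(1) = -0.1458

Multiply the model equation by X_{t-k} and take expectations. With theta_0 = psi_0 = 1 and psi_j the MA(infinity) weights, this gives
  gamma(k) - sum_i phi_i gamma(k-i) = c_k,
  c_k = sigma^2 * sum_{j=k..q} theta_j psi_{j-k}   (c_k = 0 for k > q),
using gamma(-m) = gamma(m).
psi-weights needed (psi_j = theta_j + sum_i phi_i psi_{j-i}):
  psi_1 = theta_1 + phi_1 = 0.494 + (-0.465) = 0.029
Right-hand sides:
  c_0 = sigma^2 (1 + theta_1 psi_1) = 3 * (1 + (0.494)(0.029)) = 3 * 1.014326 = 3.042978
  c_1 = sigma^2 theta_1 = 3 * (0.494) = 1.482
  c_2 = 0
Equations for k = 0, 1, 2 (AR order 2, c_2 = 0):
  (E0) gamma(0) = phi_1 gamma(1) + phi_2 gamma(2) + c_0
  (E1) gamma(1) = phi_1 gamma(0) + phi_2 gamma(1) + c_1
  (E2) gamma(2) = phi_1 gamma(1) + phi_2 gamma(0)
From (E1): gamma(1) = A gamma(0) + B with
  A = phi_1 / (1 - phi_2) = -0.465 / 1.385 = -0.33574,   B = c_1 / (1 - phi_2) = 1.482 / 1.385 = 1.070036.
Insert (E2) into (E0): gamma(0) (1 - phi_2^2) = phi_1 (1 + phi_2) gamma(1) + c_0.
  phi_1 (1 + phi_2) = (-0.465)(0.615) = -0.285975,   1 - phi_2^2 = 0.851775.
Replace gamma(1) by A gamma(0) + B and collect gamma(0):
  gamma(0) [0.851775 - (-0.285975)(-0.33574)] = (-0.285975)(1.070036) + 3.042978
  gamma(0) * 0.755762 = 2.736974
  gamma(0) = 2.736974 / 0.755762 = 3.621478.
  gamma(1) = A gamma(0) + B = (-0.33574)(3.621478) + (1.070036) = -0.145839.
Therefore gamma(1) = -0.1458 (to 4 decimal places).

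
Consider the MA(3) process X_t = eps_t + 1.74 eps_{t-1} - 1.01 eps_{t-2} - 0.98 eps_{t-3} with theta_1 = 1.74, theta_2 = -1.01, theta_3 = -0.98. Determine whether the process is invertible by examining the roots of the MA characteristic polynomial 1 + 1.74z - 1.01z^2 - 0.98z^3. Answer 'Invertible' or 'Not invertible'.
\text{Not invertible}

The MA(q) characteristic polynomial is P(z) = 1 + 1.74z - 1.01z^2 - 0.98z^3.
Invertibility requires all roots to lie outside the unit circle, i.e. |z| > 1 for every root.
Degree 3: look for a simple real root z0 first, then factor out (1 - z/z0) and solve the remaining quadratic.
Testing z0 = -0.5: P(-0.5) = 1 + (1.74)(-0.5) + (-1.01)(-0.5)^2 + (-0.98)(-0.5)^3
  = 1 + (-0.87) + (-0.2525) + (0.1225) = 0.  So z_0 = -0.5 is a root, |z_0| = 0.5.
Divide out the factor (1 + 2 z) = (1 - z/z0) (since 1/z0 = -2):
  P(z) = (1 + 2 z)(1 + (-0.26) z + (-0.49) z^2)
  [check: z-coef -0.26 - (-2) = 1.74; z^2-coef -0.49 - (-2)(-0.26) = -1.01; z^3-coef -(-2)(-0.49) = -0.98.]
Remaining roots from the quadratic factor 1 + (-0.26) z + (-0.49) z^2:
  Set 1 + (-0.26) z + (-0.49) z^2 = 0, i.e. a z^2 + b z + c = 0 with a = -0.49, b = -0.26, c = 1.
  Discriminant D = b^2 - 4ac = (-0.26)^2 - 4*(-0.49)*1 = 0.0676 - (-1.96) = 2.0276.
  D >= 0, so the roots are real: z = (-b +/- sqrt(D)) / (2a) = (0.26 +/- 1.423938) / (-0.98).
    z_1 = (0.26 + 1.423938) / (-0.98) = -1.7183,   |z_1| = 1.7183.
    z_2 = (0.26 - 1.423938) / (-0.98) = 1.1877,   |z_2| = 1.1877.
Moduli of all roots: 0.5000, 1.7183, 1.1877.
All moduli strictly greater than 1? No.
Verdict: Not invertible.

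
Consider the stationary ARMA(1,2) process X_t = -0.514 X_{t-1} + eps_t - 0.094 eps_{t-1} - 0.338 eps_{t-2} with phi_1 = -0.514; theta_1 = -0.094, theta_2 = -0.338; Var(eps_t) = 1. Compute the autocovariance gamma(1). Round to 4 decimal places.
\gamma(1) = -0.5930

Multiply the model equation by X_{t-k} and take expectations. With theta_0 = psi_0 = 1 and psi_j the MA(infinity) weights, this gives
  gamma(k) - sum_i phi_i gamma(k-i) = c_k,
  c_k = sigma^2 * sum_{j=k..q} theta_j psi_{j-k}   (c_k = 0 for k > q),
using gamma(-m) = gamma(m).
psi-weights needed (psi_j = theta_j + sum_i phi_i psi_{j-i}):
  psi_1 = theta_1 + phi_1 = -0.094 + (-0.514) = -0.608
  psi_2 = theta_2 + phi_1 psi_1 = -0.338 + (-0.514)(-0.608) = -0.025488
Right-hand sides:
  c_0 = sigma^2 (1 + theta_1 psi_1 + theta_2 psi_2) = 1 * (1 + (-0.094)(-0.608) + (-0.338)(-0.025488)) = 1 * 1.065767 = 1.065767
  c_1 = sigma^2 (theta_1 + theta_2 psi_1) = 1 * (-0.094 + (-0.338)(-0.608)) = 0.111504
  c_2 = sigma^2 theta_2 = 1 * (-0.338) = -0.338
Equations for k = 0 and k = 1 (AR order 1):
  gamma(0) = phi_1 gamma(1) + c_0
  gamma(1) = phi_1 gamma(0) + c_1
Substituting the second into the first: gamma(0) (1 - phi_1^2) = c_0 + phi_1 c_1, so
  gamma(0) = (c_0 + phi_1 c_1) / (1 - phi_1^2) = (1.065767 + (-0.514)(0.111504)) / (1 - (-0.514)^2) = 1.008454 / 0.735804 = 1.370547.
  gamma(1) = phi_1 gamma(0) + c_1 = (-0.514)(1.370547) + (0.111504) = -0.592957.
Therefore gamma(1) = -0.5930 (to 4 decimal places).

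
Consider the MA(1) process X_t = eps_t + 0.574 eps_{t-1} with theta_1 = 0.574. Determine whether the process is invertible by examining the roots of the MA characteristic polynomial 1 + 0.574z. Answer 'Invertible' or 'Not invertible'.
\text{Invertible}

The MA(q) characteristic polynomial is P(z) = 1 + 0.574z.
Invertibility requires all roots to lie outside the unit circle, i.e. |z| > 1 for every root.
This is linear in z: 1 + (0.574) z = 0  =>  z = -1/(0.574) = -1.74216,  |z| = 1.74216.
Moduli of all roots: 1.7422.
All moduli strictly greater than 1? Yes.
Verdict: Invertible.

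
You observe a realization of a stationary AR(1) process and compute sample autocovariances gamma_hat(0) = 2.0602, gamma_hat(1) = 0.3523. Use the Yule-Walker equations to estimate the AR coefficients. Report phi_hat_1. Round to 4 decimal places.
\hat\phi_{1} = 0.1710

The Yule-Walker equations for an AR(p) process read, in matrix form,
  Gamma_p phi = r_p,   with   (Gamma_p)_{ij} = gamma(|i - j|),
                       (r_p)_i = gamma(i),   i,j = 1..p.
Substitute the sample gammas (Toeplitz matrix and right-hand side of size 1):
  Gamma_p = [[2.0602]]
  r_p     = [0.3523]
With p = 1 this is the single equation gamma(0) phi_1 = gamma(1):
  phi_hat_1 = gamma(1) / gamma(0) = 0.3523 / 2.0602 = 0.1710.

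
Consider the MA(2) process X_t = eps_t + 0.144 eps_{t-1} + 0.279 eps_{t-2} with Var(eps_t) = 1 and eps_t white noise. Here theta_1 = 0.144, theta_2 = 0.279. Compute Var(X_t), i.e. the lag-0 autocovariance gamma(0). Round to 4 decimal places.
\gamma(0) = 1.0986

For an MA(q) process X_t = eps_t + sum_i theta_i eps_{t-i} with
Var(eps_t) = sigma^2, the variance is
  gamma(0) = sigma^2 * (1 + sum_i theta_i^2).
  sum_i theta_i^2 = (0.144)^2 + (0.279)^2 = 0.020736 + 0.077841 = 0.098577.
  gamma(0) = 1 * (1 + 0.098577) = 1 * 1.098577 = 1.098577, which rounds to 1.0986.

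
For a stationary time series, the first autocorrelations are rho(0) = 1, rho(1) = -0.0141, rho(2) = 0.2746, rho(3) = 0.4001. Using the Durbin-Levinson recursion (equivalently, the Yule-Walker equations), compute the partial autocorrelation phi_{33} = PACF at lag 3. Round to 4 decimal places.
\phi_{33} = 0.4400

The PACF at lag k is phi_{kk}, the last component of the solution
to the Yule-Walker system G_k phi = r_k where
  (G_k)_{ij} = rho(|i - j|), (r_k)_i = rho(i), i,j = 1..k.
Equivalently, Durbin-Levinson gives phi_{kk} iteratively:
  phi_{11} = rho(1)
  phi_{kk} = [rho(k) - sum_{j=1..k-1} phi_{k-1,j} rho(k-j)]
            / [1 - sum_{j=1..k-1} phi_{k-1,j} rho(j)],
  phi_{k,j} = phi_{k-1,j} - phi_{kk} phi_{k-1,k-j},  j = 1..k-1.
Step k = 1:
  phi_11 = rho(1) = -0.0141.
Step k = 2:
  phi_22 = [rho(2) - phi_11 rho(1)] / [1 - phi_11 rho(1)] = [0.2746 - (-0.0141)(-0.0141)] / [1 - (-0.0141)(-0.0141)]
         = 0.27440119 / 0.99980119 = 0.274456.
  Update: phi_21 = phi_11 - phi_22 phi_11 = -0.0141 - (0.274456)(-0.0141) = -0.01023.
Step k = 3:
  phi_33 = [rho(3) - phi_21 rho(2) - phi_22 rho(1)] / [1 - phi_21 rho(1) - phi_22 rho(2)]
    numerator   = 0.4001 - (-0.01023)(0.2746) - (0.274456)(-0.0141) = 0.40677903
    denominator = 1 - (-0.01023)(-0.0141) - (0.274456)(0.2746) = 0.9244902
  phi_33 = 0.40677903 / 0.9244902 = 0.44.
Therefore phi_{33} = 0.4400.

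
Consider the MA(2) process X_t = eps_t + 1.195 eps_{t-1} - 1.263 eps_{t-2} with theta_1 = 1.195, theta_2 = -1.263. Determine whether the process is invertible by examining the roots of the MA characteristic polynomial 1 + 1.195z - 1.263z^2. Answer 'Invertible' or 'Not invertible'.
\text{Not invertible}

The MA(q) characteristic polynomial is P(z) = 1 + 1.195z - 1.263z^2.
Invertibility requires all roots to lie outside the unit circle, i.e. |z| > 1 for every root.
Set 1 + (1.195) z + (-1.263) z^2 = 0, i.e. a z^2 + b z + c = 0 with a = -1.263, b = 1.195, c = 1.
Discriminant D = b^2 - 4ac = (1.195)^2 - 4*(-1.263)*1 = 1.428025 - (-5.052) = 6.480025.
D >= 0, so the roots are real: z = (-b +/- sqrt(D)) / (2a) = (-1.195 +/- 2.545589) / (-2.526).
  z_1 = (-1.195 + 2.545589) / (-2.526) = -0.5347,   |z_1| = 0.5347.
  z_2 = (-1.195 - 2.545589) / (-2.526) = 1.4808,   |z_2| = 1.4808.
Moduli of all roots: 0.5347, 1.4808.
All moduli strictly greater than 1? No.
Verdict: Not invertible.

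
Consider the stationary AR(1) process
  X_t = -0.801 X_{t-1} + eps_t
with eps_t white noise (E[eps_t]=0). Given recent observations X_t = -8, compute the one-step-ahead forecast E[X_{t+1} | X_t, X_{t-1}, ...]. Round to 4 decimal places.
E[X_{t+1} \mid \mathcal F_t] = 6.4080

For an AR(p) model X_t = c + sum_i phi_i X_{t-i} + eps_t, the
one-step-ahead conditional mean is
  E[X_{t+1} | X_t, ...] = c + sum_i phi_i X_{t+1-i}.
Substitute known values:
  E[X_{t+1} | ...] = (-0.801) * (-8)
                   = 6.4080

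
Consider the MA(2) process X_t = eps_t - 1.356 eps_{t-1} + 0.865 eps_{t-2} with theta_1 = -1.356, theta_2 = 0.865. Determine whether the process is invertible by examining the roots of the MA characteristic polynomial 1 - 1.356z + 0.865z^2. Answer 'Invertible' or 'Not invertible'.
\text{Invertible}

The MA(q) characteristic polynomial is P(z) = 1 - 1.356z + 0.865z^2.
Invertibility requires all roots to lie outside the unit circle, i.e. |z| > 1 for every root.
Set 1 + (-1.356) z + (0.865) z^2 = 0, i.e. a z^2 + b z + c = 0 with a = 0.865, b = -1.356, c = 1.
Discriminant D = b^2 - 4ac = (-1.356)^2 - 4*(0.865)*1 = 1.838736 - (3.46) = -1.621264.
D < 0, so the roots are the complex-conjugate pair z = (-b +/- i sqrt(-D)) / (2a) = 0.7838 +/- 0.736i.
For a conjugate pair |z|^2 = z * conj(z) = (product of roots) = c/a = 1/(0.865) = 1.156069, so |z| = sqrt(1.156069) = 1.0752 for both roots.
Moduli of all roots: 1.0752, 1.0752.
All moduli strictly greater than 1? Yes.
Verdict: Invertible.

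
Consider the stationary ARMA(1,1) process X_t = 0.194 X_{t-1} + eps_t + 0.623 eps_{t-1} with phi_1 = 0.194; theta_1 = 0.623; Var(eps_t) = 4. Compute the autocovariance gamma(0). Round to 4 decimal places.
\gamma(0) = 6.7744

Multiply the model equation by X_{t-k} and take expectations. With theta_0 = psi_0 = 1 and psi_j the MA(infinity) weights, this gives
  gamma(k) - sum_i phi_i gamma(k-i) = c_k,
  c_k = sigma^2 * sum_{j=k..q} theta_j psi_{j-k}   (c_k = 0 for k > q),
using gamma(-m) = gamma(m).
psi-weights needed (psi_j = theta_j + sum_i phi_i psi_{j-i}):
  psi_1 = theta_1 + phi_1 = 0.623 + (0.194) = 0.817
Right-hand sides:
  c_0 = sigma^2 (1 + theta_1 psi_1) = 4 * (1 + (0.623)(0.817)) = 4 * 1.508991 = 6.035964
  c_1 = sigma^2 theta_1 = 4 * (0.623) = 2.492
  c_2 = 0
Equations for k = 0 and k = 1 (AR order 1):
  gamma(0) = phi_1 gamma(1) + c_0
  gamma(1) = phi_1 gamma(0) + c_1
Substituting the second into the first: gamma(0) (1 - phi_1^2) = c_0 + phi_1 c_1, so
  gamma(0) = (c_0 + phi_1 c_1) / (1 - phi_1^2) = (6.035964 + (0.194)(2.492)) / (1 - (0.194)^2) = 6.519412 / 0.962364 = 6.774372.
Therefore gamma(0) = 6.7744 (to 4 decimal places).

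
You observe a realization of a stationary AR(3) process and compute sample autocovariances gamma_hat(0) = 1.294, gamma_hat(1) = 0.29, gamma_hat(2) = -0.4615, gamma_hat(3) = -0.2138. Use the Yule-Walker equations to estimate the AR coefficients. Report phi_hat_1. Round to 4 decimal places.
\hat\phi_{1} = 0.3449

The Yule-Walker equations for an AR(p) process read, in matrix form,
  Gamma_p phi = r_p,   with   (Gamma_p)_{ij} = gamma(|i - j|),
                       (r_p)_i = gamma(i),   i,j = 1..p.
Substitute the sample gammas (Toeplitz matrix and right-hand side of size 3):
  Gamma_p = [[1.294, 0.29, -0.4615], [0.29, 1.294, 0.29], [-0.4615, 0.29, 1.294]]
  r_p     = [0.29, -0.4615, -0.2138]
Written out (R1..R3):
  (R1) 1.294 phi_1 + 0.29 phi_2 - 0.4615 phi_3 = 0.29
  (R2) 0.29 phi_1 + 1.294 phi_2 + 0.29 phi_3 = -0.4615
  (R3) -0.4615 phi_1 + 0.29 phi_2 + 1.294 phi_3 = -0.2138
Gaussian elimination:
  R2 <- R2 - (0.29/1.294) R1 = R2 - (0.224111) R1:  1.229008 phi_2 + 0.393427 phi_3 = -0.526492
  R3 <- R3 - (-0.4615/1.294) R1 = R3 - (-0.356646) R1:  0.393427 phi_2 + 1.129408 phi_3 = -0.110373
  R3 <- R3 - (0.393427/1.229008) R2 = R3 - (0.320118) R2:  1.003465 phi_3 = 0.058167
Back-substitution:
  phi_hat_3 = 0.058167 / 1.003465 = 0.057966
  phi_hat_2 = (-0.526492 - (0.393427)(0.057966)) / 1.229008 = -0.446944
  phi_hat_1 = (0.29 - (0.29)(-0.446944) - (-0.4615)(0.057966)) / 1.294 = 0.34495
So phi_hat = [0.3449, -0.4469, 0.0580].
Therefore phi_hat_1 = 0.3449.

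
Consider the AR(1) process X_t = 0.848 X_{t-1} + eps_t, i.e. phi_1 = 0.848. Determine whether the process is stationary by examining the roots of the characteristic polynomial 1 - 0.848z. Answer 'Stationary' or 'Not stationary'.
\text{Stationary}

The AR(p) characteristic polynomial is P(z) = 1 - 0.848z.
Stationarity requires all roots to lie outside the unit circle, i.e. |z| > 1 for every root.
This is linear in z: 1 + (-0.848) z = 0  =>  z = -1/(-0.848) = 1.179245,  |z| = 1.179245.
Moduli of all roots: 1.1792.
All moduli strictly greater than 1? Yes.
Verdict: Stationary.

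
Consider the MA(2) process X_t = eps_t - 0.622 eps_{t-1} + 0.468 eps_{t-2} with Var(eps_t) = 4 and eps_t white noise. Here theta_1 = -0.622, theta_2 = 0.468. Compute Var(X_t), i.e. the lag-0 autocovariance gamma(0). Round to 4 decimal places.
\gamma(0) = 6.4236

For an MA(q) process X_t = eps_t + sum_i theta_i eps_{t-i} with
Var(eps_t) = sigma^2, the variance is
  gamma(0) = sigma^2 * (1 + sum_i theta_i^2).
  sum_i theta_i^2 = (-0.622)^2 + (0.468)^2 = 0.386884 + 0.219024 = 0.605908.
  gamma(0) = 4 * (1 + 0.605908) = 4 * 1.605908 = 6.423632, which rounds to 6.4236.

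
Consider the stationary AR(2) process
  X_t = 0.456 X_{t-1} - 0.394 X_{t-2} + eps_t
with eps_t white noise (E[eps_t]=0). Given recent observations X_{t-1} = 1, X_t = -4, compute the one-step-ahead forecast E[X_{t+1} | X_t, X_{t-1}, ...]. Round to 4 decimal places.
E[X_{t+1} \mid \mathcal F_t] = -2.2180

For an AR(p) model X_t = c + sum_i phi_i X_{t-i} + eps_t, the
one-step-ahead conditional mean is
  E[X_{t+1} | X_t, ...] = c + sum_i phi_i X_{t+1-i}.
Substitute known values:
  E[X_{t+1} | ...] = (0.456) * (-4) + (-0.394) * (1)
                   = -2.2180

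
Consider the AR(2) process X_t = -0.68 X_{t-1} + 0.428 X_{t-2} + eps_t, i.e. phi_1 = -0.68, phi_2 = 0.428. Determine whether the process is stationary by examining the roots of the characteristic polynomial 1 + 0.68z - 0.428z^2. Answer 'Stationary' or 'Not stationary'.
\text{Not stationary}

The AR(p) characteristic polynomial is P(z) = 1 + 0.68z - 0.428z^2.
Stationarity requires all roots to lie outside the unit circle, i.e. |z| > 1 for every root.
Set 1 + (0.68) z + (-0.428) z^2 = 0, i.e. a z^2 + b z + c = 0 with a = -0.428, b = 0.68, c = 1.
Discriminant D = b^2 - 4ac = (0.68)^2 - 4*(-0.428)*1 = 0.4624 - (-1.712) = 2.1744.
D >= 0, so the roots are real: z = (-b +/- sqrt(D)) / (2a) = (-0.68 +/- 1.474585) / (-0.856).
  z_1 = (-0.68 + 1.474585) / (-0.856) = -0.9283,   |z_1| = 0.9283.
  z_2 = (-0.68 - 1.474585) / (-0.856) = 2.517,   |z_2| = 2.517.
Moduli of all roots: 0.9283, 2.5170.
All moduli strictly greater than 1? No.
Verdict: Not stationary.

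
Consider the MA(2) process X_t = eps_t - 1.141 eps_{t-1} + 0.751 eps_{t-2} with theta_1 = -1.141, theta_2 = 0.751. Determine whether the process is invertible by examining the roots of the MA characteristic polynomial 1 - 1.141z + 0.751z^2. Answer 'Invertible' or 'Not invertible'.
\text{Invertible}

The MA(q) characteristic polynomial is P(z) = 1 - 1.141z + 0.751z^2.
Invertibility requires all roots to lie outside the unit circle, i.e. |z| > 1 for every root.
Set 1 + (-1.141) z + (0.751) z^2 = 0, i.e. a z^2 + b z + c = 0 with a = 0.751, b = -1.141, c = 1.
Discriminant D = b^2 - 4ac = (-1.141)^2 - 4*(0.751)*1 = 1.301881 - (3.004) = -1.702119.
D < 0, so the roots are the complex-conjugate pair z = (-b +/- i sqrt(-D)) / (2a) = 0.7597 +/- 0.8686i.
For a conjugate pair |z|^2 = z * conj(z) = (product of roots) = c/a = 1/(0.751) = 1.331558, so |z| = sqrt(1.331558) = 1.1539 for both roots.
Moduli of all roots: 1.1539, 1.1539.
All moduli strictly greater than 1? Yes.
Verdict: Invertible.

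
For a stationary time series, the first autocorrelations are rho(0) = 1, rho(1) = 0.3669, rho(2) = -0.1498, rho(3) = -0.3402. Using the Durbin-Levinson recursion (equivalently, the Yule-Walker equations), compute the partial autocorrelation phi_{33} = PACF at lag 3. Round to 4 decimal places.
\phi_{33} = -0.1899

The PACF at lag k is phi_{kk}, the last component of the solution
to the Yule-Walker system G_k phi = r_k where
  (G_k)_{ij} = rho(|i - j|), (r_k)_i = rho(i), i,j = 1..k.
Equivalently, Durbin-Levinson gives phi_{kk} iteratively:
  phi_{11} = rho(1)
  phi_{kk} = [rho(k) - sum_{j=1..k-1} phi_{k-1,j} rho(k-j)]
            / [1 - sum_{j=1..k-1} phi_{k-1,j} rho(j)],
  phi_{k,j} = phi_{k-1,j} - phi_{kk} phi_{k-1,k-j},  j = 1..k-1.
Step k = 1:
  phi_11 = rho(1) = 0.3669.
Step k = 2:
  phi_22 = [rho(2) - phi_11 rho(1)] / [1 - phi_11 rho(1)] = [-0.1498 - (0.3669)(0.3669)] / [1 - (0.3669)(0.3669)]
         = -0.28441561 / 0.86538439 = -0.328658.
  Update: phi_21 = phi_11 - phi_22 phi_11 = 0.3669 - (-0.328658)(0.3669) = 0.487485.
Step k = 3:
  phi_33 = [rho(3) - phi_21 rho(2) - phi_22 rho(1)] / [1 - phi_21 rho(1) - phi_22 rho(2)]
    numerator   = -0.3402 - (0.487485)(-0.1498) - (-0.328658)(0.3669) = -0.14659013
    denominator = 1 - (0.487485)(0.3669) - (-0.328658)(-0.1498) = 0.77190889
  phi_33 = -0.14659013 / 0.77190889 = -0.1899.
Therefore phi_{33} = -0.1899.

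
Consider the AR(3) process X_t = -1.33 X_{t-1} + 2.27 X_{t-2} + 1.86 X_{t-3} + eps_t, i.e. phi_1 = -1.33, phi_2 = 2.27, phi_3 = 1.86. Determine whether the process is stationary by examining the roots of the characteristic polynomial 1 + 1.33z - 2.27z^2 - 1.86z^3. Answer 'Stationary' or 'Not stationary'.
\text{Not stationary}

The AR(p) characteristic polynomial is P(z) = 1 + 1.33z - 2.27z^2 - 1.86z^3.
Stationarity requires all roots to lie outside the unit circle, i.e. |z| > 1 for every root.
Degree 3: look for a simple real root z0 first, then factor out (1 - z/z0) and solve the remaining quadratic.
Testing z0 = -0.5: P(-0.5) = 1 + (1.33)(-0.5) + (-2.27)(-0.5)^2 + (-1.86)(-0.5)^3
  = 1 + (-0.665) + (-0.5675) + (0.2325) = 0.  So z_0 = -0.5 is a root, |z_0| = 0.5.
Divide out the factor (1 + 2 z) = (1 - z/z0) (since 1/z0 = -2):
  P(z) = (1 + 2 z)(1 + (-0.67) z + (-0.93) z^2)
  [check: z-coef -0.67 - (-2) = 1.33; z^2-coef -0.93 - (-2)(-0.67) = -2.27; z^3-coef -(-2)(-0.93) = -1.86.]
Remaining roots from the quadratic factor 1 + (-0.67) z + (-0.93) z^2:
  Set 1 + (-0.67) z + (-0.93) z^2 = 0, i.e. a z^2 + b z + c = 0 with a = -0.93, b = -0.67, c = 1.
  Discriminant D = b^2 - 4ac = (-0.67)^2 - 4*(-0.93)*1 = 0.4489 - (-3.72) = 4.1689.
  D >= 0, so the roots are real: z = (-b +/- sqrt(D)) / (2a) = (0.67 +/- 2.041788) / (-1.86).
    z_1 = (0.67 + 2.041788) / (-1.86) = -1.458,   |z_1| = 1.458.
    z_2 = (0.67 - 2.041788) / (-1.86) = 0.7375,   |z_2| = 0.7375.
Moduli of all roots: 0.5000, 1.4580, 0.7375.
All moduli strictly greater than 1? No.
Verdict: Not stationary.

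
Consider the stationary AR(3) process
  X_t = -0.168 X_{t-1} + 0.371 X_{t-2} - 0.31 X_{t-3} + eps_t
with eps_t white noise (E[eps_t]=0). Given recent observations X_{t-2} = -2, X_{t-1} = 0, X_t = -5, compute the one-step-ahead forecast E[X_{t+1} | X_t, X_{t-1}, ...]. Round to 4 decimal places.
E[X_{t+1} \mid \mathcal F_t] = 1.4600

For an AR(p) model X_t = c + sum_i phi_i X_{t-i} + eps_t, the
one-step-ahead conditional mean is
  E[X_{t+1} | X_t, ...] = c + sum_i phi_i X_{t+1-i}.
Substitute known values:
  E[X_{t+1} | ...] = (-0.168) * (-5) + (0.371) * (0) + (-0.31) * (-2)
                   = 1.4600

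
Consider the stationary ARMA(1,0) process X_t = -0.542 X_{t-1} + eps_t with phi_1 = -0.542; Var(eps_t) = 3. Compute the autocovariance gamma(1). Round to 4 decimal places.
\gamma(1) = -2.3023

Multiply the model equation by X_{t-k} and take expectations. With theta_0 = psi_0 = 1 and psi_j the MA(infinity) weights, this gives
  gamma(k) - sum_i phi_i gamma(k-i) = c_k,
  c_k = sigma^2 * sum_{j=k..q} theta_j psi_{j-k}   (c_k = 0 for k > q),
using gamma(-m) = gamma(m).
Pure AR (q = 0): c_0 = sigma^2 = 3, c_k = 0 for k >= 1.
Equations for k = 0 and k = 1 (AR order 1):
  gamma(0) = phi_1 gamma(1) + c_0
  gamma(1) = phi_1 gamma(0) + c_1
Substituting the second into the first: gamma(0) (1 - phi_1^2) = c_0 + phi_1 c_1, so
  gamma(0) = c_0 / (1 - phi_1^2) = 3 / (1 - (-0.542)^2) = 3 / 0.706236 = 4.247872.
  gamma(1) = phi_1 gamma(0) = (-0.542)(4.247872) = -2.302347.
Therefore gamma(1) = -2.3023 (to 4 decimal places).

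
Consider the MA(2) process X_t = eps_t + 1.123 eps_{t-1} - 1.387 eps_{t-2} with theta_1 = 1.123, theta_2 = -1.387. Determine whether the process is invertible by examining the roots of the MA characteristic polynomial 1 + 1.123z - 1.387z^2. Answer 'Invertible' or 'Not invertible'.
\text{Not invertible}

The MA(q) characteristic polynomial is P(z) = 1 + 1.123z - 1.387z^2.
Invertibility requires all roots to lie outside the unit circle, i.e. |z| > 1 for every root.
Set 1 + (1.123) z + (-1.387) z^2 = 0, i.e. a z^2 + b z + c = 0 with a = -1.387, b = 1.123, c = 1.
Discriminant D = b^2 - 4ac = (1.123)^2 - 4*(-1.387)*1 = 1.261129 - (-5.548) = 6.809129.
D >= 0, so the roots are real: z = (-b +/- sqrt(D)) / (2a) = (-1.123 +/- 2.609431) / (-2.774).
  z_1 = (-1.123 + 2.609431) / (-2.774) = -0.5358,   |z_1| = 0.5358.
  z_2 = (-1.123 - 2.609431) / (-2.774) = 1.3455,   |z_2| = 1.3455.
Moduli of all roots: 0.5358, 1.3455.
All moduli strictly greater than 1? No.
Verdict: Not invertible.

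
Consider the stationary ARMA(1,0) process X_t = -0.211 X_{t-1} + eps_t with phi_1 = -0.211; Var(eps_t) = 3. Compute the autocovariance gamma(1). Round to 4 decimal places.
\gamma(1) = -0.6625

Multiply the model equation by X_{t-k} and take expectations. With theta_0 = psi_0 = 1 and psi_j the MA(infinity) weights, this gives
  gamma(k) - sum_i phi_i gamma(k-i) = c_k,
  c_k = sigma^2 * sum_{j=k..q} theta_j psi_{j-k}   (c_k = 0 for k > q),
using gamma(-m) = gamma(m).
Pure AR (q = 0): c_0 = sigma^2 = 3, c_k = 0 for k >= 1.
Equations for k = 0 and k = 1 (AR order 1):
  gamma(0) = phi_1 gamma(1) + c_0
  gamma(1) = phi_1 gamma(0) + c_1
Substituting the second into the first: gamma(0) (1 - phi_1^2) = c_0 + phi_1 c_1, so
  gamma(0) = c_0 / (1 - phi_1^2) = 3 / (1 - (-0.211)^2) = 3 / 0.955479 = 3.139786.
  gamma(1) = phi_1 gamma(0) = (-0.211)(3.139786) = -0.662495.
Therefore gamma(1) = -0.6625 (to 4 decimal places).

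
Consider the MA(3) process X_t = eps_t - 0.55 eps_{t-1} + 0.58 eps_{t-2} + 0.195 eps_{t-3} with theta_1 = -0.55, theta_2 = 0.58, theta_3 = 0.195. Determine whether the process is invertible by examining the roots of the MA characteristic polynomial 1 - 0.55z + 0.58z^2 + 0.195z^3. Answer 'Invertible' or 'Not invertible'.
\text{Invertible}

The MA(q) characteristic polynomial is P(z) = 1 - 0.55z + 0.58z^2 + 0.195z^3.
Invertibility requires all roots to lie outside the unit circle, i.e. |z| > 1 for every root.
Degree 3: look for a simple real root z0 first, then factor out (1 - z/z0) and solve the remaining quadratic.
Testing z0 = -4: P(-4) = 1 + (-0.55)(-4) + (0.58)(-4)^2 + (0.195)(-4)^3
  = 1 + (2.2) + (9.28) + (-12.48) = 0.  So z_0 = -4 is a root, |z_0| = 4.
Divide out the factor (1 + 0.25 z) = (1 - z/z0) (since 1/z0 = -0.25):
  P(z) = (1 + 0.25 z)(1 + (-0.8) z + (0.78) z^2)
  [check: z-coef -0.8 - (-0.25) = -0.55; z^2-coef 0.78 - (-0.25)(-0.8) = 0.58; z^3-coef -(-0.25)(0.78) = 0.195.]
Remaining roots from the quadratic factor 1 + (-0.8) z + (0.78) z^2:
  Set 1 + (-0.8) z + (0.78) z^2 = 0, i.e. a z^2 + b z + c = 0 with a = 0.78, b = -0.8, c = 1.
  Discriminant D = b^2 - 4ac = (-0.8)^2 - 4*(0.78)*1 = 0.64 - (3.12) = -2.48.
  D < 0, so the roots are the complex-conjugate pair z = (-b +/- i sqrt(-D)) / (2a) = 0.5128 +/- 1.0095i.
  For a conjugate pair |z|^2 = z * conj(z) = (product of roots) = c/a = 1/(0.78) = 1.282051, so |z| = sqrt(1.282051) = 1.1323 for both roots.
Moduli of all roots: 4.0000, 1.1323, 1.1323.
All moduli strictly greater than 1? Yes.
Verdict: Invertible.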